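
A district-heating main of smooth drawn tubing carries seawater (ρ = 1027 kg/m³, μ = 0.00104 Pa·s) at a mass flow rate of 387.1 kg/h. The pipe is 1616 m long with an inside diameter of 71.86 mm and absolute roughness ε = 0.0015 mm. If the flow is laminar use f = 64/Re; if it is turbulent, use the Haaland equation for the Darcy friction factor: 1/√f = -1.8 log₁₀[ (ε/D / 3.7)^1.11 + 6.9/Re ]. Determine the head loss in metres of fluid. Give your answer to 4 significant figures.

ṁ = 387.1 kg/h = 387.1/3600 = 0.1075 kg/s.
A = πD²/4 = π(0.07186)²/4 = 0.004056 m²; mean velocity V = ṁ/(ρA) = 0.1075/(1027 · 0.004056) = 0.02582 m/s.
Reynolds number Re = ρVD/μ = 1027 · 0.02582 · 0.07186 / 0.00104 = 1832.
Re < 2300 → laminar flow, so f = 64/Re = 64/1832 = 0.03494 (the turbulent correlation is not needed).
Darcy-Weisbach: ΔP = f(L/D)(ρV²/2) = 0.03494·(1616/0.07186)·(1027·0.02582²/2) = 0.03494·2.249e+04·0.3422 = 268.9 Pa.
Head loss h_f = ΔP/(ρg) = 268.9/(1027·9.81) = 0.02669 m.

h_f ≈ 0.02669 m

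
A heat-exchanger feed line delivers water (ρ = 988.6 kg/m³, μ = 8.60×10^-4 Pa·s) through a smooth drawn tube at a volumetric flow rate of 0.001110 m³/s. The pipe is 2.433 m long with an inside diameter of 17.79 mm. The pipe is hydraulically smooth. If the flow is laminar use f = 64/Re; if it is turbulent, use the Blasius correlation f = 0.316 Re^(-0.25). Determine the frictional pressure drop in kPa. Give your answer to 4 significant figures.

ΔP ≈ 24.51 kPa

Cross-sectional area A = πD²/4 = π(0.01779)²/4 = 0.0002486 m²; mean velocity V = Q/A = 0.00111/0.0002486 = 4.466 m/s.
Reynolds number Re = ρVD/μ = 988.6 · 4.466 · 0.01779 / 0.00086 = 9.132e+04.
Re > 4000 → turbulent. Smooth-pipe (Blasius): f = 0.316 Re^(-0.25) = 0.316/(9.132e+04)^0.25 = 0.01818.
Darcy-Weisbach: ΔP = f(L/D)(ρV²/2) = 0.01818·(2.433/0.01779)·(988.6·4.466²/2) = 0.01818·136.8·9857 = 2.451e+04 Pa.
ΔP = 2.451e+04 Pa = 24.51 kPa.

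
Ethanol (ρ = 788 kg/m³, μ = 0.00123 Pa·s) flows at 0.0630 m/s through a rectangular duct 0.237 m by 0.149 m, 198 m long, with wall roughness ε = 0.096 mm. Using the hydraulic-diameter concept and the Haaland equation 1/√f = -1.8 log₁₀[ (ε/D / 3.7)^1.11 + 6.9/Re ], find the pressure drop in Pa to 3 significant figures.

Hydraulic diameter D_h = 4A/P = 4·(0.237·0.149)/(2·(0.237+0.149)) = 0.1413/0.772 = 0.183 m.
Re = ρVD_h/μ = 788·0.063·0.183/0.00123 = 7385.
ε/D_h = 9.6e-05/0.183 = 0.000525; Haaland gives 1/√f = -1.8 log₁₀[5.35e-05+0.000934] = 5.41, so f = 0.03417.
ΔP = f(L/D_h)(ρV²/2) = 0.03417·198/0.183·1.564 = 57.83 Pa.

ΔP ≈ 57.8 Pa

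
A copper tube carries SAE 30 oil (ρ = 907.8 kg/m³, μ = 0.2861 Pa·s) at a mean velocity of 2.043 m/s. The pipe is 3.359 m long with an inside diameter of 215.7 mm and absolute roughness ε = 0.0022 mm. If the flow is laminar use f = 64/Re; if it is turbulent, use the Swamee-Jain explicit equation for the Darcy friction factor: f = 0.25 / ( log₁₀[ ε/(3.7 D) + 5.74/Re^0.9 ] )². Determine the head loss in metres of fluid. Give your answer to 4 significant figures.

Reynolds number Re = ρVD/μ = 907.8 · 2.043 · 0.2157 / 0.286 = 1398.
Re < 2300 → laminar flow, so f = 64/Re = 64/1398 = 0.04577 (the turbulent correlation is not needed).
Darcy-Weisbach: ΔP = f(L/D)(ρV²/2) = 0.04577·(3.359/0.2157)·(907.8·2.043²/2) = 0.04577·15.57·1895 = 1350 Pa.
Head loss h_f = ΔP/(ρg) = 1350/(907.8·9.81) = 0.1516 m.

h_f ≈ 0.1516 m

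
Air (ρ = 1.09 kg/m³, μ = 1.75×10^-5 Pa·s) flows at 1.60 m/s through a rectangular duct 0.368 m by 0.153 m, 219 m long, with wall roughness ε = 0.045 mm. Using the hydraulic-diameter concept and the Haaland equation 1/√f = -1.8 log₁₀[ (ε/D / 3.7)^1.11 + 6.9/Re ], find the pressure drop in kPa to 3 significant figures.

ΔP ≈ 0.0363 kPa

Hydraulic diameter D_h = 4A/P = 4·(0.368·0.153)/(2·(0.368+0.153)) = 0.2252/1.042 = 0.2161 m.
Re = ρVD_h/μ = 1.09·1.6·0.2161/1.75e-05 = 2.154e+04.
ε/D_h = 4.5e-05/0.2161 = 0.000208; Haaland gives 1/√f = -1.8 log₁₀[1.92e-05+0.00032] = 6.244, so f = 0.02565.
ΔP = f(L/D_h)(ρV²/2) = 0.02565·219/0.2161·1.395 = 36.25 Pa.
ΔP = 0.0363 kPa.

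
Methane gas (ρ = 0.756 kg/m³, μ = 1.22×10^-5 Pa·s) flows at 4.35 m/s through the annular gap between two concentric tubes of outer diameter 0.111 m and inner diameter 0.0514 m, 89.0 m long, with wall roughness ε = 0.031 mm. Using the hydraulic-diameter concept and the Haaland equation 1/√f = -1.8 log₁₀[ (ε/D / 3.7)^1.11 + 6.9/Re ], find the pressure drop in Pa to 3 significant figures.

ΔP ≈ 300 Pa

Hydraulic diameter D_h = 4A/P = D_o - D_i = 0.111 - 0.0514 = 0.0596 m.
Re = ρVD_h/μ = 0.756·4.35·0.0596/1.22e-05 = 1.607e+04.
ε/D_h = 3.1e-05/0.0596 = 0.00052; Haaland gives 1/√f = -1.8 log₁₀[5.3e-05+0.000429] = 5.97, so f = 0.02806.
ΔP = f(L/D_h)(ρV²/2) = 0.02806·89/0.0596·7.153 = 299.7 Pa.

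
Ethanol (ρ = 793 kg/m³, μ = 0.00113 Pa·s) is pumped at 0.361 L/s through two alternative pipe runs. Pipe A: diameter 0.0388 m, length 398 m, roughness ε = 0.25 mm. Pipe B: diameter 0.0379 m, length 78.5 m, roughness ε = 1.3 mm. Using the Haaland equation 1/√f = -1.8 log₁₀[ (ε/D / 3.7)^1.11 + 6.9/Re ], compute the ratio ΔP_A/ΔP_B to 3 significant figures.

Pipe A: V = Q/A = 0.000361/0.001182 = 0.3053 m/s; Re = 8313; ε/D = 0.00644; Haaland → f = 0.04021; ΔP_A = f(L/D)(ρV²/2) = 1.524e+04 Pa.
Pipe B: V = Q/A = 0.000361/0.001128 = 0.32 m/s; Re = 8511; ε/D = 0.0343; Haaland → f = 0.06393; ΔP_B = f(L/D)(ρV²/2) = 5376 Pa.
ΔP_A/ΔP_B = 1.524e+04/5376 = 2.84.

ΔP_A/ΔP_B ≈ 2.84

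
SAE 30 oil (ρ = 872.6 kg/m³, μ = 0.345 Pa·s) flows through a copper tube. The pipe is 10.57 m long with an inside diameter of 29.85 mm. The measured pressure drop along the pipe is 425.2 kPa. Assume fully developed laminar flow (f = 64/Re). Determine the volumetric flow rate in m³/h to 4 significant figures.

Q ≈ 8.179 m³/h

For laminar flow, f = 64/Re with Re = ρVD/μ, so Darcy-Weisbach reduces to ΔP = 32μLV/D². Solving for V: V = ΔP·D²/(32μL) = 4.252e+05·(0.02985)²/(32·0.345·10.57) = 3.247 m/s.
Check: Re = ρVD/μ = 872.6·3.247·0.02985/0.345 = 245.1 < 2300, so the laminar assumption holds.
Q = V·A = 3.247·(π/4·0.02985²) = 0.002272 m³/s = 8.179 m³/h.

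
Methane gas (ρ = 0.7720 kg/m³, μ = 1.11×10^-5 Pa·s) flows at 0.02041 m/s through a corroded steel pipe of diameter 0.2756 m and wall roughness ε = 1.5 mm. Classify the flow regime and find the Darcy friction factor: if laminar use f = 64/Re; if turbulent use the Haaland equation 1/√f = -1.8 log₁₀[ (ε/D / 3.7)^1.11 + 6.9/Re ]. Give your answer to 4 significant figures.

f ≈ 0.1636

Re = ρVD/μ = 0.772·0.02041·0.2756/1.11e-05 = 391.2.
Re < 2300 → laminar, so f = 64/Re = 0.1636 (roughness is irrelevant in laminar flow).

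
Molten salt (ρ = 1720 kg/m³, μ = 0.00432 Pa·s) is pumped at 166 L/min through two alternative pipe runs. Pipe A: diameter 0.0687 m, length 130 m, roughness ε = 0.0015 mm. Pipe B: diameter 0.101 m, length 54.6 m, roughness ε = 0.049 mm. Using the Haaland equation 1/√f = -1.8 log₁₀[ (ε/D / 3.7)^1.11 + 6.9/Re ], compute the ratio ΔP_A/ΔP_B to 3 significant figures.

Pipe A: V = Q/A = 0.002767/0.003707 = 0.7464 m/s; Re = 2.042e+04; ε/D = 2.18e-05; Haaland → f = 0.02565; ΔP_A = f(L/D)(ρV²/2) = 2.325e+04 Pa.
Pipe B: V = Q/A = 0.002767/0.008012 = 0.3453 m/s; Re = 1.389e+04; ε/D = 0.000485; Haaland → f = 0.02899; ΔP_B = f(L/D)(ρV²/2) = 1607 Pa.
ΔP_A/ΔP_B = 2.325e+04/1607 = 14.5.

ΔP_A/ΔP_B ≈ 14.5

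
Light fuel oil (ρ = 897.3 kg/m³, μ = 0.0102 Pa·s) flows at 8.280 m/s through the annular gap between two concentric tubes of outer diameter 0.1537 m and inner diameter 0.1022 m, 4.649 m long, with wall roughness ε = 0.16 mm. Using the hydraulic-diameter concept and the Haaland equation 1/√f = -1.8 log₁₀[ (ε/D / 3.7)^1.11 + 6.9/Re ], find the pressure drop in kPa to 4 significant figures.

Hydraulic diameter D_h = 4A/P = D_o - D_i = 0.1537 - 0.1022 = 0.0515 m.
Re = ρVD_h/μ = 897.3·8.28·0.0515/0.0102 = 3.751e+04.
ε/D_h = 0.00016/0.0515 = 0.00311; Haaland gives 1/√f = -1.8 log₁₀[0.000385+0.000184] = 5.841, so f = 0.02932.
ΔP = f(L/D_h)(ρV²/2) = 0.02932·4.649/0.0515·3.076e+04 = 8.14e+04 Pa.
ΔP = 81.40 kPa.

ΔP ≈ 81.40 kPa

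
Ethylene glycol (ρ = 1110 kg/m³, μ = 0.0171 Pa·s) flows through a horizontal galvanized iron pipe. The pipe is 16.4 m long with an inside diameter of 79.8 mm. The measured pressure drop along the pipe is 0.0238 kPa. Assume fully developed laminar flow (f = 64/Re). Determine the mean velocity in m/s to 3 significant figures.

For laminar flow, f = 64/Re with Re = ρVD/μ, so Darcy-Weisbach reduces to ΔP = 32μLV/D². Solving for V: V = ΔP·D²/(32μL) = 23.8·(0.0798)²/(32·0.0171·16.4) = 0.01689 m/s.
Check: Re = ρVD/μ = 1110·0.01689·0.0798/0.0171 = 87.48 < 2300, so the laminar assumption holds.

V ≈ 0.0169 m/s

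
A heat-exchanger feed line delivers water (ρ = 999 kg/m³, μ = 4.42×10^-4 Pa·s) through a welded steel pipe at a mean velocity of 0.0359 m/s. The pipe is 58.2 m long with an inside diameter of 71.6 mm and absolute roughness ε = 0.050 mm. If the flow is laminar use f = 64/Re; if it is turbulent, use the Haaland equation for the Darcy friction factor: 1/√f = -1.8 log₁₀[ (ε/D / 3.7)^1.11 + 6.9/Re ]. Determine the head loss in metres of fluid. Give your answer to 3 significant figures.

Reynolds number Re = ρVD/μ = 999 · 0.0359 · 0.0716 / 0.000442 = 5810.
Re > 4000 → turbulent. Relative roughness ε/D = 5e-05/0.0716 = 0.000698. Haaland: 1/√f = -1.8 log₁₀[(0.000698/3.7)^1.11 + 6.9/5810] = -1.8 log₁₀[7.35e-05 + 0.00119] = 5.219, so f = 0.03672.
Darcy-Weisbach: ΔP = f(L/D)(ρV²/2) = 0.03672·(58.2/0.0716)·(999·0.0359²/2) = 0.03672·812.8·0.6438 = 19.21 Pa.
Head loss h_f = ΔP/(ρg) = 19.21/(999·9.81) = 0.00196 m.

h_f ≈ 0.00196 m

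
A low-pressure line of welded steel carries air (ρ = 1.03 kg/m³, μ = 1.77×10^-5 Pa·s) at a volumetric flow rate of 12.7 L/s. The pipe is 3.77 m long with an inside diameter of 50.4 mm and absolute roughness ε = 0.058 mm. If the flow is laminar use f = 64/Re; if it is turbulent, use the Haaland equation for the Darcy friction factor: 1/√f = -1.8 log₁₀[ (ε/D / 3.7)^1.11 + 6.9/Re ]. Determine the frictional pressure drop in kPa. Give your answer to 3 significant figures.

ΔP ≈ 0.0442 kPa

Q = 12.7 L/s = 12.7/1000 = 0.0127 m³/s.
Cross-sectional area A = πD²/4 = π(0.0504)²/4 = 0.001995 m²; mean velocity V = Q/A = 0.0127/0.001995 = 6.366 m/s.
Reynolds number Re = ρVD/μ = 1.03 · 6.366 · 0.0504 / 1.77e-05 = 1.867e+04.
Re > 4000 → turbulent. Relative roughness ε/D = 5.8e-05/0.0504 = 0.00115. Haaland: 1/√f = -1.8 log₁₀[(0.00115/3.7)^1.11 + 6.9/1.867e+04] = -1.8 log₁₀[0.000128 + 0.00037] = 5.946, so f = 0.02829.
Darcy-Weisbach: ΔP = f(L/D)(ρV²/2) = 0.02829·(3.77/0.0504)·(1.03·6.366²/2) = 0.02829·74.8·20.87 = 44.16 Pa.
ΔP = 44.16 Pa = 0.0442 kPa.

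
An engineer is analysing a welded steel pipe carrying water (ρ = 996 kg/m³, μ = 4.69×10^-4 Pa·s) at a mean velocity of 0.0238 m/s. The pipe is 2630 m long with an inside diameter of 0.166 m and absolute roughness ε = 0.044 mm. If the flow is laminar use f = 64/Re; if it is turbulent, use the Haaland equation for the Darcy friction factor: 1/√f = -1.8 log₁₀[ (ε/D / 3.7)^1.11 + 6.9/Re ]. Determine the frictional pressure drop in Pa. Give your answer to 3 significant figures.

Reynolds number Re = ρVD/μ = 996 · 0.0238 · 0.166 / 0.000469 = 8390.
Re > 4000 → turbulent. Relative roughness ε/D = 4.4e-05/0.166 = 0.000265. Haaland: 1/√f = -1.8 log₁₀[(0.000265/3.7)^1.11 + 6.9/8390] = -1.8 log₁₀[2.51e-05 + 0.000822] = 5.529, so f = 0.03271.
Darcy-Weisbach: ΔP = f(L/D)(ρV²/2) = 0.03271·(2630/0.166)·(996·0.0238²/2) = 0.03271·1.584e+04·0.2821 = 146.2 Pa.

ΔP ≈ 146 Pa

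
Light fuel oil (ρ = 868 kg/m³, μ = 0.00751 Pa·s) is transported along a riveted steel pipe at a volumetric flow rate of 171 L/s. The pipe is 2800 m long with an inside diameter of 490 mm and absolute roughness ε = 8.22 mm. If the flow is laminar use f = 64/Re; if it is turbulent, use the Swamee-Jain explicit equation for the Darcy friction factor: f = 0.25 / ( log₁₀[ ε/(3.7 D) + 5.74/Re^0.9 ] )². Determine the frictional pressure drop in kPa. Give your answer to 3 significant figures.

Q = 171 L/s = 171/1000 = 0.171 m³/s.
Cross-sectional area A = πD²/4 = π(0.49)²/4 = 0.1886 m²; mean velocity V = Q/A = 0.171/0.1886 = 0.9068 m/s.
Reynolds number Re = ρVD/μ = 868 · 0.9068 · 0.49 / 0.00751 = 5.136e+04.
Re > 4000 → turbulent. Relative roughness ε/D = 0.00822/0.49 = 0.0168. Swamee-Jain: f = 0.25/(log₁₀[0.0168/3.7 + 5.74/5.136e+04^0.9])² = 0.25/(log₁₀[0.00453 + 0.000331])² = 0.25/(-2.313)² = 0.04673.
Darcy-Weisbach: ΔP = f(L/D)(ρV²/2) = 0.04673·(2800/0.49)·(868·0.9068²/2) = 0.04673·5714·356.9 = 9.53e+04 Pa.
ΔP = 9.53e+04 Pa = 95.3 kPa.

ΔP ≈ 95.3 kPa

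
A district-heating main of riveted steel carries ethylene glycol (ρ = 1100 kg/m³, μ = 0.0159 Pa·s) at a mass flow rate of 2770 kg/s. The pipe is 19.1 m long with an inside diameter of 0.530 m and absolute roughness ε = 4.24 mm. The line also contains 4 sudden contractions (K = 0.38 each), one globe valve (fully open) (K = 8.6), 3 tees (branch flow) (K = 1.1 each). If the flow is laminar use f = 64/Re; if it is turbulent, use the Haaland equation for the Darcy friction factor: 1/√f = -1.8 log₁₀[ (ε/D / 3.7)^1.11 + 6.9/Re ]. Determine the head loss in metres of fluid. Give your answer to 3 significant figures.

A = πD²/4 = π(0.53)²/4 = 0.2206 m²; mean velocity V = ṁ/(ρA) = 2770/(1100 · 0.2206) = 11.41 m/s.
Reynolds number Re = ρVD/μ = 1100 · 11.41 · 0.53 / 0.0159 = 4.185e+05.
Re > 4000 → turbulent. Relative roughness ε/D = 0.00424/0.53 = 0.008. Haaland: 1/√f = -1.8 log₁₀[(0.008/3.7)^1.11 + 6.9/4.185e+05] = -1.8 log₁₀[0.0011 + 1.65e-05] = 5.313, so f = 0.03542.
Total minor-loss coefficient ΣK = 4·0.38 + 1·8.6 + 3·1.1 = 13.4.
ΔP = [f·L/D + ΣK]·(ρV²/2) = [0.03542·19.1/0.53 + 13.4]·(1100·11.41²/2) = [1.277 + 13.4]·7.166e+04 = 1.053e+06 Pa.
Head loss h_f = ΔP/(ρg) = 1.053e+06/(1100·9.81) = 97.6 m.

h_f ≈ 97.6 m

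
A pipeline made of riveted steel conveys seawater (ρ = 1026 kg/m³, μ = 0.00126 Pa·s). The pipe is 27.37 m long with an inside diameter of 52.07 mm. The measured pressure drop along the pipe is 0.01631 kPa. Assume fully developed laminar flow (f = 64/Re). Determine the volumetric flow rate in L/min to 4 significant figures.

Q ≈ 5.120 L/min

For laminar flow, f = 64/Re with Re = ρVD/μ, so Darcy-Weisbach reduces to ΔP = 32μLV/D². Solving for V: V = ΔP·D²/(32μL) = 16.31·(0.05207)²/(32·0.00126·27.37) = 0.04007 m/s.
Check: Re = ρVD/μ = 1026·0.04007·0.05207/0.00126 = 1699 < 2300, so the laminar assumption holds.
Q = V·A = 0.04007·(π/4·0.05207²) = 8.533e-05 m³/s = 5.120 L/min.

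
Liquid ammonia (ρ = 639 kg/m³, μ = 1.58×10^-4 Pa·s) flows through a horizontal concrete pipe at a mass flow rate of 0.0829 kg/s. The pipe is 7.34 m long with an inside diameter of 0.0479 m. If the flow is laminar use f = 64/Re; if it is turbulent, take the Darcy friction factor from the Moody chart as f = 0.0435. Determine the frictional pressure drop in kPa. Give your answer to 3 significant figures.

ΔP ≈ 0.0110 kPa

A = πD²/4 = π(0.0479)²/4 = 0.001802 m²; mean velocity V = ṁ/(ρA) = 0.0829/(639 · 0.001802) = 0.07199 m/s.
Reynolds number Re = ρVD/μ = 639 · 0.07199 · 0.0479 / 0.000158 = 1.395e+04.
Re > 4000 → turbulent; use the Moody-chart value f = 0.0435.
Darcy-Weisbach: ΔP = f(L/D)(ρV²/2) = 0.0435·(7.34/0.0479)·(639·0.07199²/2) = 0.0435·153.2·1.656 = 11.04 Pa.
ΔP = 11.04 Pa = 0.0110 kPa.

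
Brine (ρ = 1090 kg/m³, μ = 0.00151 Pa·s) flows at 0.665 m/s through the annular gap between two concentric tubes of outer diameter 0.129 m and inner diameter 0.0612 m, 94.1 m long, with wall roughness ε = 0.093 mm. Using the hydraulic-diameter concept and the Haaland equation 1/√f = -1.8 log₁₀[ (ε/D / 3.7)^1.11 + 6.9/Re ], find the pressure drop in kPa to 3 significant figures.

Hydraulic diameter D_h = 4A/P = D_o - D_i = 0.129 - 0.0612 = 0.0678 m.
Re = ρVD_h/μ = 1090·0.665·0.0678/0.00151 = 3.255e+04.
ε/D_h = 9.3e-05/0.0678 = 0.00137; Haaland gives 1/√f = -1.8 log₁₀[0.000155+0.000212] = 6.183, so f = 0.02616.
ΔP = f(L/D_h)(ρV²/2) = 0.02616·94.1/0.0678·241 = 8751 Pa.
ΔP = 8.75 kPa.

ΔP ≈ 8.75 kPa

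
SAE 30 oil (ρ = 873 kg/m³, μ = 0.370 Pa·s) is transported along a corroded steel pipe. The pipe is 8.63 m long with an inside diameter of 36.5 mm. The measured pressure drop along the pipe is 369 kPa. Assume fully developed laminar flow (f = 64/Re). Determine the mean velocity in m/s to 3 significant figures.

V ≈ 4.81 m/s

For laminar flow, f = 64/Re with Re = ρVD/μ, so Darcy-Weisbach reduces to ΔP = 32μLV/D². Solving for V: V = ΔP·D²/(32μL) = 3.69e+05·(0.0365)²/(32·0.37·8.63) = 4.811 m/s.
Check: Re = ρVD/μ = 873·4.811·0.0365/0.37 = 414.3 < 2300, so the laminar assumption holds.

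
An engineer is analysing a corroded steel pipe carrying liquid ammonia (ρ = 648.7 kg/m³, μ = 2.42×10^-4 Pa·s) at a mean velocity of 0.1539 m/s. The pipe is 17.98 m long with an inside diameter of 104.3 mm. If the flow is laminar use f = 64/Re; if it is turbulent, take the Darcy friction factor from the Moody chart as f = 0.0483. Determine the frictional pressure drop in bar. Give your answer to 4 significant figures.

Reynolds number Re = ρVD/μ = 648.7 · 0.1539 · 0.1043 / 0.000242 = 4.303e+04.
Re > 4000 → turbulent; use the Moody-chart value f = 0.0483.
Darcy-Weisbach: ΔP = f(L/D)(ρV²/2) = 0.0483·(17.98/0.1043)·(648.7·0.1539²/2) = 0.0483·172.4·7.682 = 63.97 Pa.
ΔP = 63.97 Pa = 6.397×10^-4 bar.

ΔP ≈ 6.397×10^-4 bar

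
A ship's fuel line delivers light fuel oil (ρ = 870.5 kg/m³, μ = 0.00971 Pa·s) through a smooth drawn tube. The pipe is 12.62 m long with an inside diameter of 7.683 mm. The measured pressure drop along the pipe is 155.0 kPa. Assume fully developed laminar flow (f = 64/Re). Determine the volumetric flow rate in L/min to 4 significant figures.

Q ≈ 6.490 L/min

For laminar flow, f = 64/Re with Re = ρVD/μ, so Darcy-Weisbach reduces to ΔP = 32μLV/D². Solving for V: V = ΔP·D²/(32μL) = 1.55e+05·(0.007683)²/(32·0.00971·12.62) = 2.333 m/s.
Check: Re = ρVD/μ = 870.5·2.333·0.007683/0.00971 = 1607 < 2300, so the laminar assumption holds.
Q = V·A = 2.333·(π/4·0.007683²) = 0.0001082 m³/s = 6.490 L/min.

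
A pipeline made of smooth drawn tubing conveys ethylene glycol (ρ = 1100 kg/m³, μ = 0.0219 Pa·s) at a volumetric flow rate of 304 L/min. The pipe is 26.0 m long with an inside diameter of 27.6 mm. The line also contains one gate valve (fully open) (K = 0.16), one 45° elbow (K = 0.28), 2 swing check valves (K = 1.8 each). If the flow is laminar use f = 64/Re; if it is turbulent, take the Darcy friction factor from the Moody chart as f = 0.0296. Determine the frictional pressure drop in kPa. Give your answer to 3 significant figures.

ΔP ≈ 1260 kPa

Q = 304 L/min = 304/60000 = 0.005067 m³/s.
Cross-sectional area A = πD²/4 = π(0.0276)²/4 = 0.0005983 m²; mean velocity V = Q/A = 0.005067/0.0005983 = 8.469 m/s.
Reynolds number Re = ρVD/μ = 1100 · 8.469 · 0.0276 / 0.0219 = 1.174e+04.
Re > 4000 → turbulent; use the Moody-chart value f = 0.0296.
Total minor-loss coefficient ΣK = 1·0.16 + 1·0.28 + 2·1.8 = 4.04.
ΔP = [f·L/D + ΣK]·(ρV²/2) = [0.0296·26/0.0276 + 4.04]·(1100·8.469²/2) = [27.88 + 4.04]·3.944e+04 = 1.259e+06 Pa.
ΔP = 1.259e+06 Pa = 1260 kPa.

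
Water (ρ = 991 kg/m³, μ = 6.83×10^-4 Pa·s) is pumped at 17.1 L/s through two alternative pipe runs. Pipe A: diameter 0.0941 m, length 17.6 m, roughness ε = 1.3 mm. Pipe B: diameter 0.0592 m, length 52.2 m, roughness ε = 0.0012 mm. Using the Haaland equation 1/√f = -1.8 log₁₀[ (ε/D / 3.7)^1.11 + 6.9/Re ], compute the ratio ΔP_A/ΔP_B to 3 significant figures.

Pipe A: V = Q/A = 0.0171/0.006955 = 2.459 m/s; Re = 3.357e+05; ε/D = 0.0138; Haaland → f = 0.04264; ΔP_A = f(L/D)(ρV²/2) = 2.389e+04 Pa.
Pipe B: V = Q/A = 0.0171/0.002753 = 6.212 m/s; Re = 5.336e+05; ε/D = 2.03e-05; Haaland → f = 0.01316; ΔP_B = f(L/D)(ρV²/2) = 2.22e+05 Pa.
ΔP_A/ΔP_B = 2.389e+04/2.22e+05 = 0.108.

ΔP_A/ΔP_B ≈ 0.108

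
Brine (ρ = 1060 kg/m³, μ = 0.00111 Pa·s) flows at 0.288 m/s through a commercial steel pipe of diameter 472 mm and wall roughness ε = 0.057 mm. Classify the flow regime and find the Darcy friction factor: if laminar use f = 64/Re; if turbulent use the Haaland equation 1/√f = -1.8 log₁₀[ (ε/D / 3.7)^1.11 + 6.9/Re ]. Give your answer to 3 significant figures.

Re = ρVD/μ = 1060·0.288·0.472/0.00111 = 1.298e+05.
Re > 4000 → turbulent. ε/D = 5.7e-05/0.472 = 0.000121; Haaland: 1/√f = -1.8 log₁₀[1.05e-05 + 5.32e-05] = 7.553, so f = 0.01753.

f ≈ 0.0175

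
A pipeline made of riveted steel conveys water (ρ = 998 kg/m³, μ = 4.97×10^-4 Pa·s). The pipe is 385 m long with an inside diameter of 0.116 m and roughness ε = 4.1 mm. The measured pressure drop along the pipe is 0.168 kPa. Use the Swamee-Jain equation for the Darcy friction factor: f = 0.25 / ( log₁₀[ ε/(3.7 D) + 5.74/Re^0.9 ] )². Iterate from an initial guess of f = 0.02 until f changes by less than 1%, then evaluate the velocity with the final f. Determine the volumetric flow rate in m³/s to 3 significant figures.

Q ≈ 4.16×10^-4 m³/s

Rearranging Darcy-Weisbach: V = √(2·ΔP·D/(f·L·ρ)). With ε/D = 0.0041/0.116 = 0.0353, iterate starting from f = 0.02:
  f = 0.02 → V = √(2·168·0.116/(0.02·385·998)) = 0.07122 m/s; Re = ρVD/μ = 1.659e+04; f → 0.06376
  f = 0.06376 → V = 0.03989 m/s; Re = 9291; f → 0.06541
  f = 0.06541 → V = 0.03938 m/s; Re = 9173; f → 0.06546
Converged (Δf/f < 1%). With the final f = 0.06546: V = √(2·168·0.116/(0.06546·385·998)) = 0.03937 m/s.
Q = V·A = 0.03937·(π/4·0.116²) = 0.000416 m³/s = 4.16×10^-4 m³/s.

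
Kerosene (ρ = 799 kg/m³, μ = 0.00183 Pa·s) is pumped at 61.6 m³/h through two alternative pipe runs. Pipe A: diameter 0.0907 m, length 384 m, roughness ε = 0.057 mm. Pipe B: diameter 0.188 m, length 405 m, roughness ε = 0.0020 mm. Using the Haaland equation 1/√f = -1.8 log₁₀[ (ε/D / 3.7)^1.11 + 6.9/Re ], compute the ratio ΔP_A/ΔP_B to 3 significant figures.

Pipe A: V = Q/A = 0.01711/0.006461 = 2.648 m/s; Re = 1.049e+05; ε/D = 0.000628; Haaland → f = 0.02048; ΔP_A = f(L/D)(ρV²/2) = 2.429e+05 Pa.
Pipe B: V = Q/A = 0.01711/0.02776 = 0.6164 m/s; Re = 5.06e+04; ε/D = 1.06e-05; Haaland → f = 0.02068; ΔP_B = f(L/D)(ρV²/2) = 6763 Pa.
ΔP_A/ΔP_B = 2.429e+05/6763 = 35.9.

ΔP_A/ΔP_B ≈ 35.9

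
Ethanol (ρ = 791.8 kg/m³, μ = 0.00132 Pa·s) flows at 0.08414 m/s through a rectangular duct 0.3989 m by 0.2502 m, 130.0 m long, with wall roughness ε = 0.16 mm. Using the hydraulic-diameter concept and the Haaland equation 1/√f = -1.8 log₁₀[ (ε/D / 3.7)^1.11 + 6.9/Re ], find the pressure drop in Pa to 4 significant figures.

ΔP ≈ 33.52 Pa

Hydraulic diameter D_h = 4A/P = 4·(0.3989·0.2502)/(2·(0.3989+0.2502)) = 0.3992/1.298 = 0.3075 m.
Re = ρVD_h/μ = 791.8·0.08414·0.3075/0.00132 = 1.552e+04.
ε/D_h = 0.00016/0.3075 = 0.00052; Haaland gives 1/√f = -1.8 log₁₀[5.3e-05+0.000445] = 5.946, so f = 0.02829.
ΔP = f(L/D_h)(ρV²/2) = 0.02829·130/0.3075·2.803 = 33.52 Pa.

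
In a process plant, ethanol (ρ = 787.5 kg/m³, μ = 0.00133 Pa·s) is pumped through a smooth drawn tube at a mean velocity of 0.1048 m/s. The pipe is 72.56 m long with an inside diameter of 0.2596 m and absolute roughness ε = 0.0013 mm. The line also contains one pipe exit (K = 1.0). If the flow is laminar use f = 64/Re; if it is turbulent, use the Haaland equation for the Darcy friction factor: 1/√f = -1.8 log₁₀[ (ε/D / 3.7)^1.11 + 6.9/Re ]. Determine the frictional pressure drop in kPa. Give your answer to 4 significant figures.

Reynolds number Re = ρVD/μ = 787.5 · 0.1048 · 0.2596 / 0.00133 = 1.611e+04.
Re > 4000 → turbulent. Relative roughness ε/D = 1.3e-06/0.2596 = 5.01e-06. Haaland: 1/√f = -1.8 log₁₀[(5.01e-06/3.7)^1.11 + 6.9/1.611e+04] = -1.8 log₁₀[3.06e-07 + 0.000428] = 6.062, so f = 0.02721.
Total minor-loss coefficient ΣK = 1·1 = 1.
ΔP = [f·L/D + ΣK]·(ρV²/2) = [0.02721·72.56/0.2596 + 1]·(787.5·0.1048²/2) = [7.606 + 1]·4.325 = 37.22 Pa.
ΔP = 37.22 Pa = 0.03722 kPa.

ΔP ≈ 0.03722 kPa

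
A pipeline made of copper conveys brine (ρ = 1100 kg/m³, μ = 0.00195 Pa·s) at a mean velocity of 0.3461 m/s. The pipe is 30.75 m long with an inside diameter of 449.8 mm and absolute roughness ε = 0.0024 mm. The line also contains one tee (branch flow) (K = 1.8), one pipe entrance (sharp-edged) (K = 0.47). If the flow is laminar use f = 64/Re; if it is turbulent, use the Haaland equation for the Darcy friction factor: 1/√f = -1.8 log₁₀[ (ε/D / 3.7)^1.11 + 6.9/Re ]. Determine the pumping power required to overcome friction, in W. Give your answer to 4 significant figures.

P ≈ 12.77 W

Reynolds number Re = ρVD/μ = 1100 · 0.3461 · 0.4498 / 0.00195 = 8.782e+04.
Re > 4000 → turbulent. Relative roughness ε/D = 2.4e-06/0.4498 = 5.34e-06. Haaland: 1/√f = -1.8 log₁₀[(5.34e-06/3.7)^1.11 + 6.9/8.782e+04] = -1.8 log₁₀[3.28e-07 + 7.86e-05] = 7.385, so f = 0.01833.
Total minor-loss coefficient ΣK = 1·1.8 + 1·0.47 = 2.27.
ΔP = [f·L/D + ΣK]·(ρV²/2) = [0.01833·30.75/0.4498 + 2.27]·(1100·0.3461²/2) = [1.253 + 2.27]·65.88 = 232.1 Pa.
Q = V·A = 0.3461·0.1589 = 0.055 m³/s.
Pumping power P = QΔP = 0.055·232.1 = 12.766 W = 12.77 W.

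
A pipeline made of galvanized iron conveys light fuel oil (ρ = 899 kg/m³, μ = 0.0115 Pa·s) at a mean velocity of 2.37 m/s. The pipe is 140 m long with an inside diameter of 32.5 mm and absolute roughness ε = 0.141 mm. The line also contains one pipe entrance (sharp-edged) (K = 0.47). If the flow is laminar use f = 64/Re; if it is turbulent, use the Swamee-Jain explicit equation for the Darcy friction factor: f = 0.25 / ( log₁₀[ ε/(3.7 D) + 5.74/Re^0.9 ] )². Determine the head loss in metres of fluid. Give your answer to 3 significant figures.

h_f ≈ 51.0 m

Reynolds number Re = ρVD/μ = 899 · 2.37 · 0.0325 / 0.0115 = 6021.
Re > 4000 → turbulent. Relative roughness ε/D = 0.000141/0.0325 = 0.00434. Swamee-Jain: f = 0.25/(log₁₀[0.00434/3.7 + 5.74/6021^0.9])² = 0.25/(log₁₀[0.00117 + 0.00228])² = 0.25/(-2.462)² = 0.04123.
Total minor-loss coefficient ΣK = 1·0.47 = 0.47.
ΔP = [f·L/D + ΣK]·(ρV²/2) = [0.04123·140/0.0325 + 0.47]·(899·2.37²/2) = [177.6 + 0.47]·2525 = 4.496e+05 Pa.
Head loss h_f = ΔP/(ρg) = 4.496e+05/(899·9.81) = 51.0 m.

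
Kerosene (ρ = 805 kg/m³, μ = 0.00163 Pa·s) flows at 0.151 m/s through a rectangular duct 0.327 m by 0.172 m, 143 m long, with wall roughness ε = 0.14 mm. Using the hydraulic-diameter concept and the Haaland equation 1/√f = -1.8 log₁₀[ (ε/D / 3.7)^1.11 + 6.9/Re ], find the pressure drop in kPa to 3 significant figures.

Hydraulic diameter D_h = 4A/P = 4·(0.327·0.172)/(2·(0.327+0.172)) = 0.225/0.998 = 0.2254 m.
Re = ρVD_h/μ = 805·0.151·0.2254/0.00163 = 1.681e+04.
ε/D_h = 0.00014/0.2254 = 0.000621; Haaland gives 1/√f = -1.8 log₁₀[6.45e-05+0.00041] = 5.982, so f = 0.02795.
ΔP = f(L/D_h)(ρV²/2) = 0.02795·143/0.2254·9.177 = 162.7 Pa.
ΔP = 0.163 kPa.

ΔP ≈ 0.163 kPa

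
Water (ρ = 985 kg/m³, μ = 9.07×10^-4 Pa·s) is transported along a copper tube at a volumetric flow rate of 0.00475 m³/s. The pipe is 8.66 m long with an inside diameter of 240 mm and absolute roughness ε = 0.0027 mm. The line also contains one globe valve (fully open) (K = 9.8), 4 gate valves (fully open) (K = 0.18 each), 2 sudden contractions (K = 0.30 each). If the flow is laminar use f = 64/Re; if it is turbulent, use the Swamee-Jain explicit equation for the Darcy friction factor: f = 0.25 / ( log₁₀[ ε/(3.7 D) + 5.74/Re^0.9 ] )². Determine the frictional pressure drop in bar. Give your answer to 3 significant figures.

Cross-sectional area A = πD²/4 = π(0.24)²/4 = 0.04524 m²; mean velocity V = Q/A = 0.00475/0.04524 = 0.105 m/s.
Reynolds number Re = ρVD/μ = 985 · 0.105 · 0.24 / 0.000907 = 2.737e+04.
Re > 4000 → turbulent. Relative roughness ε/D = 2.7e-06/0.24 = 1.13e-05. Swamee-Jain: f = 0.25/(log₁₀[1.13e-05/3.7 + 5.74/2.737e+04^0.9])² = 0.25/(log₁₀[3.04e-06 + 0.000583])² = 0.25/(-3.232)² = 0.02393.
Total minor-loss coefficient ΣK = 1·9.8 + 4·0.18 + 2·0.3 = 11.1.
ΔP = [f·L/D + ΣK]·(ρV²/2) = [0.02393·8.66/0.24 + 11.1]·(985·0.105²/2) = [0.8634 + 11.1]·5.43 = 65.07 Pa.
ΔP = 65.07 Pa = 6.51×10^-4 bar.

ΔP ≈ 6.51×10^-4 bar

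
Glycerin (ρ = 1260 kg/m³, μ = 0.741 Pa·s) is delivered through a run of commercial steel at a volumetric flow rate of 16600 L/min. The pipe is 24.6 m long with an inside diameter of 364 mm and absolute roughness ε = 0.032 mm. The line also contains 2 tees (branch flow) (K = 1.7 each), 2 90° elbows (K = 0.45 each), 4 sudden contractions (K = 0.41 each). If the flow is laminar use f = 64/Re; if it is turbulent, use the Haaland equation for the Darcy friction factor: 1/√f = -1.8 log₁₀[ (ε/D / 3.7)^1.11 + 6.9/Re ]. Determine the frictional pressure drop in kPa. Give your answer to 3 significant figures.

ΔP ≈ 38.2 kPa

Q = 16600 L/min = 16600/60000 = 0.2767 m³/s.
Cross-sectional area A = πD²/4 = π(0.364)²/4 = 0.1041 m²; mean velocity V = Q/A = 0.2767/0.1041 = 2.659 m/s.
Reynolds number Re = ρVD/μ = 1260 · 2.659 · 0.364 / 0.741 = 1646.
Re < 2300 → laminar flow, so f = 64/Re = 64/1646 = 0.03889 (the turbulent correlation is not needed).
Total minor-loss coefficient ΣK = 2·1.7 + 2·0.45 + 4·0.41 = 5.94.
ΔP = [f·L/D + ΣK]·(ρV²/2) = [0.03889·24.6/0.364 + 5.94]·(1260·2.659²/2) = [2.628 + 5.94]·4453 = 3.816e+04 Pa.
ΔP = 3.816e+04 Pa = 38.2 kPa.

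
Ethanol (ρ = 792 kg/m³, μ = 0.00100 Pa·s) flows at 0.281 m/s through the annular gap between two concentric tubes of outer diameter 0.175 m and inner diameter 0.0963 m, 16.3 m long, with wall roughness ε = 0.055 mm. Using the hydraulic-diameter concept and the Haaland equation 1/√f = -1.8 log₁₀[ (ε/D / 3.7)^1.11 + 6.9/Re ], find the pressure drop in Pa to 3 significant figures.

ΔP ≈ 180 Pa

Hydraulic diameter D_h = 4A/P = D_o - D_i = 0.175 - 0.0963 = 0.0787 m.
Re = ρVD_h/μ = 792·0.281·0.0787/0.001 = 1.751e+04.
ε/D_h = 5.5e-05/0.0787 = 0.000699; Haaland gives 1/√f = -1.8 log₁₀[7.35e-05+0.000394] = 5.994, so f = 0.02783.
ΔP = f(L/D_h)(ρV²/2) = 0.02783·16.3/0.0787·31.27 = 180.2 Pa.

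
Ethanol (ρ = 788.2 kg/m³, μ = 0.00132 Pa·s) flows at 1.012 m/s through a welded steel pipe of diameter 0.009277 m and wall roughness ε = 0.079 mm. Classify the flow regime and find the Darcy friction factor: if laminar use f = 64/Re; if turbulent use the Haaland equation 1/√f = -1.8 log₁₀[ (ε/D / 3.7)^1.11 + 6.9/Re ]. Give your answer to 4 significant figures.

Re = ρVD/μ = 788.2·1.012·0.009277/0.00132 = 5606.
Re > 4000 → turbulent. ε/D = 7.9e-05/0.009277 = 0.00852; Haaland: 1/√f = -1.8 log₁₀[0.00118 + 0.00123] = 4.712, so f = 0.04504.

f ≈ 0.04504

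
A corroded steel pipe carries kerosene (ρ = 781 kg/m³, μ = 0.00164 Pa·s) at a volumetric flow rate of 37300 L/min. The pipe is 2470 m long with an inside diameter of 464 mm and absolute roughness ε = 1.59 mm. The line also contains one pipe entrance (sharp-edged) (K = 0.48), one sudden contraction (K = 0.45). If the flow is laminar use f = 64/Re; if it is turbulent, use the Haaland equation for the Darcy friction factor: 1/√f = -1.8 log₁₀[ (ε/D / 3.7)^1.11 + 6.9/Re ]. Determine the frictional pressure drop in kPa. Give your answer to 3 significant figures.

ΔP ≈ 774 kPa

Q = 37300 L/min = 37300/60000 = 0.6217 m³/s.
Cross-sectional area A = πD²/4 = π(0.464)²/4 = 0.1691 m²; mean velocity V = Q/A = 0.6217/0.1691 = 3.676 m/s.
Reynolds number Re = ρVD/μ = 781 · 3.676 · 0.464 / 0.00164 = 8.124e+05.
Re > 4000 → turbulent. Relative roughness ε/D = 0.00159/0.464 = 0.00343. Haaland: 1/√f = -1.8 log₁₀[(0.00343/3.7)^1.11 + 6.9/8.124e+05] = -1.8 log₁₀[0.00043 + 8.49e-06] = 6.045, so f = 0.02736.
Total minor-loss coefficient ΣK = 1·0.48 + 1·0.45 = 0.93.
ΔP = [f·L/D + ΣK]·(ρV²/2) = [0.02736·2470/0.464 + 0.93]·(781·3.676²/2) = [145.7 + 0.93]·5278 = 7.737e+05 Pa.
ΔP = 7.737e+05 Pa = 774 kPa.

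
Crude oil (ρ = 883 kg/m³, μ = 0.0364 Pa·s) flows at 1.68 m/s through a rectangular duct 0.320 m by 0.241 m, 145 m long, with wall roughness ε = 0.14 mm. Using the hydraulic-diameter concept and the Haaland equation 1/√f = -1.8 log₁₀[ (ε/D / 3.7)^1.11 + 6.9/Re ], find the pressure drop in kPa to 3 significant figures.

Hydraulic diameter D_h = 4A/P = 4·(0.32·0.241)/(2·(0.32+0.241)) = 0.3085/1.122 = 0.2749 m.
Re = ρVD_h/μ = 883·1.68·0.2749/0.0364 = 1.12e+04.
ε/D_h = 0.00014/0.2749 = 0.000509; Haaland gives 1/√f = -1.8 log₁₀[5.18e-05+0.000616] = 5.716, so f = 0.03061.
ΔP = f(L/D_h)(ρV²/2) = 0.03061·145/0.2749·1246 = 2.011e+04 Pa.
ΔP = 20.1 kPa.

ΔP ≈ 20.1 kPa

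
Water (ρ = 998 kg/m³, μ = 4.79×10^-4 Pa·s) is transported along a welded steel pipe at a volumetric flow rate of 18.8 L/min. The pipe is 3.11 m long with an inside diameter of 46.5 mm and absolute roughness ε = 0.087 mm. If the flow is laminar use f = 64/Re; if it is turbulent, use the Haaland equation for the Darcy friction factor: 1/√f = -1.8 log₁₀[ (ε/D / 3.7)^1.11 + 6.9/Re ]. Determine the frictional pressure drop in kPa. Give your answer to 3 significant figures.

Q = 18.8 L/min = 18.8/60000 = 0.0003133 m³/s.
Cross-sectional area A = πD²/4 = π(0.0465)²/4 = 0.001698 m²; mean velocity V = Q/A = 0.0003133/0.001698 = 0.1845 m/s.
Reynolds number Re = ρVD/μ = 998 · 0.1845 · 0.0465 / 0.000479 = 1.788e+04.
Re > 4000 → turbulent. Relative roughness ε/D = 8.7e-05/0.0465 = 0.00187. Haaland: 1/√f = -1.8 log₁₀[(0.00187/3.7)^1.11 + 6.9/1.788e+04] = -1.8 log₁₀[0.000219 + 0.000386] = 5.792, so f = 0.02981.
Darcy-Weisbach: ΔP = f(L/D)(ρV²/2) = 0.02981·(3.11/0.0465)·(998·0.1845²/2) = 0.02981·66.88·16.99 = 33.86 Pa.
ΔP = 33.86 Pa = 0.0339 kPa.

ΔP ≈ 0.0339 kPa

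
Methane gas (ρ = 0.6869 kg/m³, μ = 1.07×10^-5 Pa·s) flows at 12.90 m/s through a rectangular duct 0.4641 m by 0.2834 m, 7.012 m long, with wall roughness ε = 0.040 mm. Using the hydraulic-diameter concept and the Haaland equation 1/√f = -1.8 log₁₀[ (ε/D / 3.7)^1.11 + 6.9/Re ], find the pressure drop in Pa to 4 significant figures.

ΔP ≈ 17.55 Pa

Hydraulic diameter D_h = 4A/P = 4·(0.4641·0.2834)/(2·(0.4641+0.2834)) = 0.5261/1.495 = 0.3519 m.
Re = ρVD_h/μ = 0.6869·12.9·0.3519/1.07e-05 = 2.914e+05.
ε/D_h = 4e-05/0.3519 = 0.000114; Haaland gives 1/√f = -1.8 log₁₀[9.8e-06+2.37e-05] = 8.056, so f = 0.01541.
ΔP = f(L/D_h)(ρV²/2) = 0.01541·7.012/0.3519·57.15 = 17.55 Pa.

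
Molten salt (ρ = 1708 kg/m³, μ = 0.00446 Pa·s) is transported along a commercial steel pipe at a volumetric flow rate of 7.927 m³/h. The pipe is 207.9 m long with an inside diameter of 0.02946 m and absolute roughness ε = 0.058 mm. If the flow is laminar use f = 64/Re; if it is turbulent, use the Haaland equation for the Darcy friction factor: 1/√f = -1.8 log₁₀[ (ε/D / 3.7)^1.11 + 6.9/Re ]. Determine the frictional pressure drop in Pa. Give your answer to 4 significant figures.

Q = 7.927 m³/h = 7.927/3600 = 0.002202 m³/s.
Cross-sectional area A = πD²/4 = π(0.02946)²/4 = 0.0006816 m²; mean velocity V = Q/A = 0.002202/0.0006816 = 3.23 m/s.
Reynolds number Re = ρVD/μ = 1708 · 3.23 · 0.02946 / 0.00446 = 3.644e+04.
Re > 4000 → turbulent. Relative roughness ε/D = 5.8e-05/0.02946 = 0.00197. Haaland: 1/√f = -1.8 log₁₀[(0.00197/3.7)^1.11 + 6.9/3.644e+04] = -1.8 log₁₀[0.000232 + 0.000189] = 6.075, so f = 0.02709.
Darcy-Weisbach: ΔP = f(L/D)(ρV²/2) = 0.02709·(207.9/0.02946)·(1708·3.23²/2) = 0.02709·7057·8912 = 1.704e+06 Pa.

ΔP ≈ 1704000 Pa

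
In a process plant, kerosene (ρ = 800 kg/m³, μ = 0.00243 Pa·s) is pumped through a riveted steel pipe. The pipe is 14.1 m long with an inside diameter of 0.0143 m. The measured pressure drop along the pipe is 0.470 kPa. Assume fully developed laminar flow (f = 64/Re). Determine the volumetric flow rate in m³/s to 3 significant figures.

For laminar flow, f = 64/Re with Re = ρVD/μ, so Darcy-Weisbach reduces to ΔP = 32μLV/D². Solving for V: V = ΔP·D²/(32μL) = 470·(0.0143)²/(32·0.00243·14.1) = 0.08766 m/s.
Check: Re = ρVD/μ = 800·0.08766·0.0143/0.00243 = 412.7 < 2300, so the laminar assumption holds.
Q = V·A = 0.08766·(π/4·0.0143²) = 1.408e-05 m³/s = 1.41×10^-5 m³/s.

Q ≈ 1.41×10^-5 m³/s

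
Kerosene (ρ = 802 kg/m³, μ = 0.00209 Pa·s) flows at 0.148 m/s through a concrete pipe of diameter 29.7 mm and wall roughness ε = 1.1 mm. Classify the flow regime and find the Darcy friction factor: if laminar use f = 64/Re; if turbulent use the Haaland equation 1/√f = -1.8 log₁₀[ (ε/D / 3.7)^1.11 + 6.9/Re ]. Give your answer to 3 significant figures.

f ≈ 0.0379

Re = ρVD/μ = 802·0.148·0.0297/0.00209 = 1687.
Re < 2300 → laminar, so f = 64/Re = 0.03794 (roughness is irrelevant in laminar flow).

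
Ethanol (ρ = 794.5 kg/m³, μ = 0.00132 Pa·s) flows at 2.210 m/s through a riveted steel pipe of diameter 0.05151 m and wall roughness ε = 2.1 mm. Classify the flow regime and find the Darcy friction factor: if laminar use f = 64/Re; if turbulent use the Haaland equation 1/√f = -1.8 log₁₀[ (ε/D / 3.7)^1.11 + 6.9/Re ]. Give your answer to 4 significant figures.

f ≈ 0.06574

Re = ρVD/μ = 794.5·2.21·0.05151/0.00132 = 6.852e+04.
Re > 4000 → turbulent. ε/D = 0.0021/0.05151 = 0.0408; Haaland: 1/√f = -1.8 log₁₀[0.00671 + 0.000101] = 3.9, so f = 0.06574.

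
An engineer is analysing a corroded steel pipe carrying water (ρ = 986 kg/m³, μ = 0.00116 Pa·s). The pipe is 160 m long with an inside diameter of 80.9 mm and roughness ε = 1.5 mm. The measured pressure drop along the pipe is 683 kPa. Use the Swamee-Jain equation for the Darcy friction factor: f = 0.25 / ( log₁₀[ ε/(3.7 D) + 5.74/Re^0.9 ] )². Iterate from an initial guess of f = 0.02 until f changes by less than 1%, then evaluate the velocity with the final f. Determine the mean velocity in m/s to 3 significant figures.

V ≈ 3.84 m/s

Rearranging Darcy-Weisbach: V = √(2·ΔP·D/(f·L·ρ)). With ε/D = 0.0015/0.0809 = 0.0185, iterate starting from f = 0.02:
  f = 0.02 → V = √(2·6.83e+05·0.0809/(0.02·160·986)) = 5.918 m/s; Re = ρVD/μ = 4.07e+05; f → 0.04744
  f = 0.04744 → V = 3.843 m/s; Re = 2.642e+05; f → 0.04753
Converged (Δf/f < 1%). With the final f = 0.04753: V = √(2·6.83e+05·0.0809/(0.04753·160·986)) = 3.839 m/s.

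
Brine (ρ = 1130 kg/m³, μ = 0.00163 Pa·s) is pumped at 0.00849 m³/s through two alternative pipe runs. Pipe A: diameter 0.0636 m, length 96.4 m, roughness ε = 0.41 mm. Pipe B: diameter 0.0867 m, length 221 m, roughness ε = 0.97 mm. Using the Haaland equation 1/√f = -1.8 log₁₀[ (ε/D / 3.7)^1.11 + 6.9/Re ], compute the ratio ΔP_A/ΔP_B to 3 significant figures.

Pipe A: V = Q/A = 0.00849/0.003177 = 2.672 m/s; Re = 1.178e+05; ε/D = 0.00645; Haaland → f = 0.03353; ΔP_A = f(L/D)(ρV²/2) = 2.051e+05 Pa.
Pipe B: V = Q/A = 0.00849/0.005904 = 1.438 m/s; Re = 8.643e+04; ε/D = 0.0112; Haaland → f = 0.04007; ΔP_B = f(L/D)(ρV²/2) = 1.193e+05 Pa.
ΔP_A/ΔP_B = 2.051e+05/1.193e+05 = 1.72.

ΔP_A/ΔP_B ≈ 1.72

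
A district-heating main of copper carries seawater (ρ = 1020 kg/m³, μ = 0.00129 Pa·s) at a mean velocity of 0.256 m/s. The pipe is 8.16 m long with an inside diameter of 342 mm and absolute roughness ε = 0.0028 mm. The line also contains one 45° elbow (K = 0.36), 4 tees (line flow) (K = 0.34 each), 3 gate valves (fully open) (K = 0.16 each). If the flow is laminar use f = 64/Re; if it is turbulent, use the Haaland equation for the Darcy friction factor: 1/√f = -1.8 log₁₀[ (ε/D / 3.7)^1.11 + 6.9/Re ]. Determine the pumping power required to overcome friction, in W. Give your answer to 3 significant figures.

P ≈ 2.09 W

Reynolds number Re = ρVD/μ = 1020 · 0.256 · 0.342 / 0.00129 = 6.923e+04.
Re > 4000 → turbulent. Relative roughness ε/D = 2.8e-06/0.342 = 8.19e-06. Haaland: 1/√f = -1.8 log₁₀[(8.19e-06/3.7)^1.11 + 6.9/6.923e+04] = -1.8 log₁₀[5.28e-07 + 9.97e-05] = 7.198, so f = 0.0193.
Total minor-loss coefficient ΣK = 1·0.36 + 4·0.34 + 3·0.16 = 2.2.
ΔP = [f·L/D + ΣK]·(ρV²/2) = [0.0193·8.16/0.342 + 2.2]·(1020·0.256²/2) = [0.4605 + 2.2]·33.42 = 88.92 Pa.
Q = V·A = 0.256·0.09186 = 0.02352 m³/s.
Pumping power P = QΔP = 0.02352·88.92 = 2.091 W = 2.09 W.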